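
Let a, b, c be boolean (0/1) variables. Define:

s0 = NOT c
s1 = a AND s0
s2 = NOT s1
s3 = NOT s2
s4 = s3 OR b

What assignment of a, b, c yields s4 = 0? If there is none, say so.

s4 = s3 OR b must be 0, so both s3 = 0 and b = 0.
Check with a=1, b=0, c=1:
s0 = NOT c = NOT 1 = 0
s1 = a AND s0 = 1 AND 0 = 0
s2 = NOT s1 = NOT 0 = 1
s3 = NOT s2 = NOT 1 = 0
s4 = s3 OR b = 0 OR 0 = 0
So s4 = 0 as required.

a=1, b=0, c=1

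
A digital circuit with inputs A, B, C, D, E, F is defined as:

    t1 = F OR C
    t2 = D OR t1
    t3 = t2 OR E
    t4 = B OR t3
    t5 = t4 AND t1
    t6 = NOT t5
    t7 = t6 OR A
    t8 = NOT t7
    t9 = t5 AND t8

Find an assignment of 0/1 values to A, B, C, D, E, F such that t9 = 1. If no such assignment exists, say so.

Check with A=0 B=1 C=1 D=1 E=0 F=1:
t1 = F OR C = 1 OR 1 = 1
t2 = D OR t1 = 1 OR 1 = 1
t3 = t2 OR E = 1 OR 0 = 1
t4 = B OR t3 = 1 OR 1 = 1
t5 = t4 AND t1 = 1 AND 1 = 1
t6 = NOT t5 = NOT 1 = 0
t7 = t6 OR A = 0 OR 0 = 0
t8 = NOT t7 = NOT 0 = 1
t9 = t5 AND t8 = 1 AND 1 = 1
So t9 = 1 as required.

A=0 B=1 C=1 D=1 E=0 F=1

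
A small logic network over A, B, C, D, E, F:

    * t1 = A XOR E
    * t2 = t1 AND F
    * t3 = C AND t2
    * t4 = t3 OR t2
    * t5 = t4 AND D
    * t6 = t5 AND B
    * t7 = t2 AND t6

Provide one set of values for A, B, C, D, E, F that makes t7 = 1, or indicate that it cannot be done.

A=0, B=1, C=1, D=1, E=1, F=1

Check with A=0, B=1, C=1, D=1, E=1, F=1:
t1 = A XOR E = 0 XOR 1 = 1
t2 = t1 AND F = 1 AND 1 = 1
t3 = C AND t2 = 1 AND 1 = 1
t4 = t3 OR t2 = 1 OR 1 = 1
t5 = t4 AND D = 1 AND 1 = 1
t6 = t5 AND B = 1 AND 1 = 1
t7 = t2 AND t6 = 1 AND 1 = 1
So t7 = 1 as required.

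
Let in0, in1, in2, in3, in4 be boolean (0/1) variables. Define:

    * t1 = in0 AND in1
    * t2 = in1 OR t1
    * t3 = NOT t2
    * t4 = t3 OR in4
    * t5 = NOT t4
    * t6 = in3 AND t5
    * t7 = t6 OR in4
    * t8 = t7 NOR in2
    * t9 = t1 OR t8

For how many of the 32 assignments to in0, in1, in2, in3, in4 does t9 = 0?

19

t9 = t1 OR t8 must be 0, so both t1 = 0 and t8 = 0.
t1 = in0 AND in1 must be 0, so at least one of in0, in1 is 0.
t8 = t7 NOR in2 must be 0, so at least one of t7, in2 is 1.
Enumerating the 32 input combinations, 19 give t9 = 0 and 13 give t9 = 1.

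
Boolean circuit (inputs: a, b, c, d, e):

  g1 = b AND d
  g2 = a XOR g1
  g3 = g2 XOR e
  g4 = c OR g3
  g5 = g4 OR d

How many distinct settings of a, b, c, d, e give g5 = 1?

g5 = g4 OR d must be 1, so at least one of g4, d is 1.
Enumerating the 32 input combinations, 28 give g5 = 1 and 4 give g5 = 0.

28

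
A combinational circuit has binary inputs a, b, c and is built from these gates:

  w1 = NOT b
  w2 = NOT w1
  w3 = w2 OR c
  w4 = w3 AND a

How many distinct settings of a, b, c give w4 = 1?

w4 = w3 AND a must be 1, so both w3 = 1 and a = 1.
w3 = w2 OR c must be 1, so at least one of w2, c is 1.
Satisfying assignments:
  a=1, b=0, c=1
  a=1, b=1, c=0
  a=1, b=1, c=1

3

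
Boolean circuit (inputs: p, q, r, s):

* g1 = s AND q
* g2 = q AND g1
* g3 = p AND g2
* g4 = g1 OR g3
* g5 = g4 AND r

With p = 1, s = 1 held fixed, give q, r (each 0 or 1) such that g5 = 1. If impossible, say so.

q=1 r=1

Check with p = 1, s = 1 and q=1, r=1:
g1 = s AND q = 1 AND 1 = 1
g2 = q AND g1 = 1 AND 1 = 1
g3 = p AND g2 = 1 AND 1 = 1
g4 = g1 OR g3 = 1 OR 1 = 1
g5 = g4 AND r = 1 AND 1 = 1
So g5 = 1.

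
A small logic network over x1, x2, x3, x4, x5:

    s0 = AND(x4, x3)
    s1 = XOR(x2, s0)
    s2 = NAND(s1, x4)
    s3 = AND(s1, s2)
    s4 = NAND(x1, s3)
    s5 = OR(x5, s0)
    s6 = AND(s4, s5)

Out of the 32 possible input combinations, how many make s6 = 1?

18

s6 = AND(s4, s5) must be 1, so both s4 = 1 and s5 = 1.
Enumerating the 32 input combinations, 18 give s6 = 1 and 14 give s6 = 0.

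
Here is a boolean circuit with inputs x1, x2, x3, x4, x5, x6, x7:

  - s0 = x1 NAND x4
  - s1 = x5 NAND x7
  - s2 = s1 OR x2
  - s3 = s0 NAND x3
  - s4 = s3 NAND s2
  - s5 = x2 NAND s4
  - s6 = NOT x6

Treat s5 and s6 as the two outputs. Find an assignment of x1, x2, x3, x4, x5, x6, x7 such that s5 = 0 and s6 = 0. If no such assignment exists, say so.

x1=0, x2=1, x3=1, x4=1, x5=1, x6=1, x7=1

Check with x1=0, x2=1, x3=1, x4=1, x5=1, x6=1, x7=1:
s0 = x1 NAND x4 = 0 NAND 1 = 1
s1 = x5 NAND x7 = 1 NAND 1 = 0
s2 = s1 OR x2 = 0 OR 1 = 1
s3 = s0 NAND x3 = 1 NAND 1 = 0
s4 = s3 NAND s2 = 0 NAND 1 = 1
s5 = x2 NAND s4 = 1 NAND 1 = 0
s6 = NOT x6 = NOT 1 = 0
So s5 = 0 and s6 = 0.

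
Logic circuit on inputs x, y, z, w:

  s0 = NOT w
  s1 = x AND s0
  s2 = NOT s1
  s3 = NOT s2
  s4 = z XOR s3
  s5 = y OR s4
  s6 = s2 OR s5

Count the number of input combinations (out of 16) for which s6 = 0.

s6 = s2 OR s5 must be 0, so both s2 = 0 and s5 = 0.
s2 = NOT s1 must be 0, so s1 = 1.
Enumerating the 16 input combinations, 1 give s6 = 0 and 15 give s6 = 1.

1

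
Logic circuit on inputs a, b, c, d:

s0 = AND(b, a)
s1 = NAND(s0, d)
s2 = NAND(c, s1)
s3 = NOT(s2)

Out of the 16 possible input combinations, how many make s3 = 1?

7

s3 = NOT(s2) must be 1, so s2 = 0.
s2 = NAND(c, s1) must be 0, so both c = 1 and s1 = 1.
s1 = NAND(s0, d) must be 1, so at least one of s0, d is 0.
Enumerating the 16 input combinations, 7 give s3 = 1 and 9 give s3 = 0.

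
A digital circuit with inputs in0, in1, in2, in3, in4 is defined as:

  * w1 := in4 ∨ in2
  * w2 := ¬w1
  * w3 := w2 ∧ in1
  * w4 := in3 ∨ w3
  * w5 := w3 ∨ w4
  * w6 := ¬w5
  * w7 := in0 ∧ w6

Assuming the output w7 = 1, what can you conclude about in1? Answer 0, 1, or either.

Both values of in1 occur among assignments with w7 = 1:
  in1=0: in0=1, in1=0, in2=0, in3=0, in4=0
  in1=1: in0=1, in1=1, in2=0, in3=0, in4=1

either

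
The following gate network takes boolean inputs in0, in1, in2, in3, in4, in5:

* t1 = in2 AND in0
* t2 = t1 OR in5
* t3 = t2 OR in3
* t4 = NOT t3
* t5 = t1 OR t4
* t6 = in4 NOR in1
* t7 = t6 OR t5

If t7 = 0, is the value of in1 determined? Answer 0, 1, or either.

either

Both values of in1 occur among assignments with t7 = 0:
  in1=0: in0=0, in1=0, in2=0, in3=0, in4=1, in5=1
  in1=1: in0=0, in1=1, in2=0, in3=0, in4=0, in5=1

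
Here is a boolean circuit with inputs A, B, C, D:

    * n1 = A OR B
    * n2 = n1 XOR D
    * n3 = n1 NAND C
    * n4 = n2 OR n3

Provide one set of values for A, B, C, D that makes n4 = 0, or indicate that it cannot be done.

Check with A=0 B=1 C=1 D=1:
n1 = A OR B = 0 OR 1 = 1
n2 = n1 XOR D = 1 XOR 1 = 0
n3 = n1 NAND C = 1 NAND 1 = 0
n4 = n2 OR n3 = 0 OR 0 = 0
So n4 = 0 as required.

A=0 B=1 C=1 D=1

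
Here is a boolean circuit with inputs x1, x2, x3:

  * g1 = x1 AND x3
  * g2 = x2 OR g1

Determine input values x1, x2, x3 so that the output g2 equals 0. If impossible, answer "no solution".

x1=0, x2=0, x3=1

g2 = x2 OR g1 must be 0, so both x2 = 0 and g1 = 0.
g1 = x1 AND x3 must be 0, so at least one of x1, x3 is 0.
Check with x1=0, x2=0, x3=1:
g1 = x1 AND x3 = 0 AND 1 = 0
g2 = x2 OR g1 = 0 OR 0 = 0
So g2 = 0 as required.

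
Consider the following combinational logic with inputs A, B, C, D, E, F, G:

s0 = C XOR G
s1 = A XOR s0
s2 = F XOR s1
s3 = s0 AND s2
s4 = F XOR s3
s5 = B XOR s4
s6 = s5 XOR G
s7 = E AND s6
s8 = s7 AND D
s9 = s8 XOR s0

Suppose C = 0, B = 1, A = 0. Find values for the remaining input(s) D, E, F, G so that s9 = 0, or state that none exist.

s9 = s8 XOR s0 must be 0, so s8 and s0 are equal.
Check with C = 0, B = 1, A = 0 and D=1, E=0, F=0, G=0:
s0 = C XOR G = 0 XOR 0 = 0
s1 = A XOR s0 = 0 XOR 0 = 0
s2 = F XOR s1 = 0 XOR 0 = 0
s3 = s0 AND s2 = 0 AND 0 = 0
s4 = F XOR s3 = 0 XOR 0 = 0
s5 = B XOR s4 = 1 XOR 0 = 1
s6 = s5 XOR G = 1 XOR 0 = 1
s7 = E AND s6 = 0 AND 1 = 0
s8 = s7 AND D = 0 AND 1 = 0
s9 = s8 XOR s0 = 0 XOR 0 = 0
So s9 = 0.

D=1, E=0, F=0, G=0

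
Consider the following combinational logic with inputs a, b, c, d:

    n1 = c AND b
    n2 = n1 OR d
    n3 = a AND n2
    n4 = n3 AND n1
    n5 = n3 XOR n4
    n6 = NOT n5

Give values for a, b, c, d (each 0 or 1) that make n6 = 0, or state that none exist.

n6 = NOT n5 must be 0, so n5 = 1.
n5 = n3 XOR n4 must be 1, so n3 and n4 differ.
Check with a=1, b=0, c=0, d=1:
n1 = c AND b = 0 AND 0 = 0
n2 = n1 OR d = 0 OR 1 = 1
n3 = a AND n2 = 1 AND 1 = 1
n4 = n3 AND n1 = 1 AND 0 = 0
n5 = n3 XOR n4 = 1 XOR 0 = 1
n6 = NOT n5 = NOT 1 = 0
So n6 = 0 as required.

a=1, b=0, c=0, d=1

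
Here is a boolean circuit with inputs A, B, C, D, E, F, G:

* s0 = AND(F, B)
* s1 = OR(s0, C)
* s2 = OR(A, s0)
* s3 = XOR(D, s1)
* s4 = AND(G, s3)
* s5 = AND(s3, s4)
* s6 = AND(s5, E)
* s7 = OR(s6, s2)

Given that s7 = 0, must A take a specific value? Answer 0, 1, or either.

0

s7 = OR(s6, s2) must be 0, so both s6 = 0 and s2 = 0.
Every assignment with s7 = 0 has A = 0; there are 42 such assignment(s).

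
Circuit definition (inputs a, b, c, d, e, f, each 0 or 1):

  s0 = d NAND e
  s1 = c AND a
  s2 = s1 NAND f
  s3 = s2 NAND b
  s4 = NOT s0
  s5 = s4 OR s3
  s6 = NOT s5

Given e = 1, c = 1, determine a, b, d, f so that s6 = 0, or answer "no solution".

s6 = NOT s5 must be 0, so s5 = 1.
s5 = s4 OR s3 must be 1, so at least one of s4, s3 is 1.
Check with e = 1, c = 1 and a=0, b=0, d=1, f=0:
s0 = d NAND e = 1 NAND 1 = 0
s1 = c AND a = 1 AND 0 = 0
s2 = s1 NAND f = 0 NAND 0 = 1
s3 = s2 NAND b = 1 NAND 0 = 1
s4 = NOT s0 = NOT 0 = 1
s5 = s4 OR s3 = 1 OR 1 = 1
s6 = NOT s5 = NOT 1 = 0
So s6 = 0.

a=0, b=0, d=1, f=0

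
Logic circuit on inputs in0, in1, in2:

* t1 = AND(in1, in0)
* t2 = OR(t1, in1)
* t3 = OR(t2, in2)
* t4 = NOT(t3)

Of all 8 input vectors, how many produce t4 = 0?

6

t4 = NOT(t3) must be 0, so t3 = 1.
t3 = OR(t2, in2) must be 1, so at least one of t2, in2 is 1.
Enumerating the 8 input combinations, 6 give t4 = 0 and 2 give t4 = 1.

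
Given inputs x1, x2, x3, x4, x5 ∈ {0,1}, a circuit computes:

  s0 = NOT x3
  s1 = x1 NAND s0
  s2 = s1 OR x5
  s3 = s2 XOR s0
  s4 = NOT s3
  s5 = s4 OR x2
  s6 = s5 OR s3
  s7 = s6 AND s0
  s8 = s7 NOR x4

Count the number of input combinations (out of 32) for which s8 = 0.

24

s8 = s7 NOR x4 must be 0, so at least one of s7, x4 is 1.
Enumerating the 32 input combinations, 24 give s8 = 0 and 8 give s8 = 1.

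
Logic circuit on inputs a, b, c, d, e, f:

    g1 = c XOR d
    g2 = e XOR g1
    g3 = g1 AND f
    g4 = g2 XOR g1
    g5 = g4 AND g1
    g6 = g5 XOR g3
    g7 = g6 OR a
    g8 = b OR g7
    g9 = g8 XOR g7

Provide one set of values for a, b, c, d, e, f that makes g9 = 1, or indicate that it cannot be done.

a=0, b=1, c=1, d=0, e=0, f=0

g9 = g8 XOR g7 must be 1, so g8 and g7 differ.
Check with a=0, b=1, c=1, d=0, e=0, f=0:
g1 = c XOR d = 1 XOR 0 = 1
g2 = e XOR g1 = 0 XOR 1 = 1
g3 = g1 AND f = 1 AND 0 = 0
g4 = g2 XOR g1 = 1 XOR 1 = 0
g5 = g4 AND g1 = 0 AND 1 = 0
g6 = g5 XOR g3 = 0 XOR 0 = 0
g7 = g6 OR a = 0 OR 0 = 0
g8 = b OR g7 = 1 OR 0 = 1
g9 = g8 XOR g7 = 1 XOR 0 = 1
So g9 = 1 as required.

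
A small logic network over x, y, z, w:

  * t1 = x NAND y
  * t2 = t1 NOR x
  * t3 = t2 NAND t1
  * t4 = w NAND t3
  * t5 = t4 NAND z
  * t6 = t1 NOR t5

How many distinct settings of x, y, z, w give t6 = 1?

1

t6 = t1 NOR t5 must be 1, so both t1 = 0 and t5 = 0.
t1 = x NAND y must be 0, so both x = 1 and y = 1.
Satisfying assignments:
  x=1, y=1, z=1, w=0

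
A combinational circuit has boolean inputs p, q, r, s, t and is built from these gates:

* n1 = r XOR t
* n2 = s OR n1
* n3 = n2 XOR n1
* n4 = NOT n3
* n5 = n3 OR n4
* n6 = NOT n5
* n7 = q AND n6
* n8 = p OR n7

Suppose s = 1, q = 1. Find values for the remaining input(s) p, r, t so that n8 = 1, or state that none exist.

p=1, r=1, t=1

Check with s = 1, q = 1 and p=1, r=1, t=1:
n1 = r XOR t = 1 XOR 1 = 0
n2 = s OR n1 = 1 OR 0 = 1
n3 = n2 XOR n1 = 1 XOR 0 = 1
n4 = NOT n3 = NOT 1 = 0
n5 = n3 OR n4 = 1 OR 0 = 1
n6 = NOT n5 = NOT 1 = 0
n7 = q AND n6 = 1 AND 0 = 0
n8 = p OR n7 = 1 OR 0 = 1
So n8 = 1.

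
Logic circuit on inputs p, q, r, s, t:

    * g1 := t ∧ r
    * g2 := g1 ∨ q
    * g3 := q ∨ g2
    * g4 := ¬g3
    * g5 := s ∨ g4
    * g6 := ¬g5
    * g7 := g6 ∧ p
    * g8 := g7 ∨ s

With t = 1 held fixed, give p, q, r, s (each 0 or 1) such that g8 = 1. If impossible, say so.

Check with t = 1 and p=1, q=1, r=1, s=0:
g1 = t ∧ r = 1 ∧ 1 = 1
g2 = g1 ∨ q = 1 ∨ 1 = 1
g3 = q ∨ g2 = 1 ∨ 1 = 1
g4 = ¬g3 = ¬1 = 0
g5 = s ∨ g4 = 0 ∨ 0 = 0
g6 = ¬g5 = ¬0 = 1
g7 = g6 ∧ p = 1 ∧ 1 = 1
g8 = g7 ∨ s = 1 ∨ 0 = 1
So g8 = 1.

p=1 q=1 r=1 s=0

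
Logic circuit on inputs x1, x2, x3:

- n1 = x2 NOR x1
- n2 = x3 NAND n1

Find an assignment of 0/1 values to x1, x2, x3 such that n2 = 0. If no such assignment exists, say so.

n2 = x3 NAND n1 must be 0, so both x3 = 1 and n1 = 1.
n1 = x2 NOR x1 must be 1, so both x2 = 0 and x1 = 0.
Check with x1=0 x2=0 x3=1:
n1 = x2 NOR x1 = 0 NOR 0 = 1
n2 = x3 NAND n1 = 1 NAND 1 = 0
So n2 = 0 as required.

x1=0 x2=0 x3=1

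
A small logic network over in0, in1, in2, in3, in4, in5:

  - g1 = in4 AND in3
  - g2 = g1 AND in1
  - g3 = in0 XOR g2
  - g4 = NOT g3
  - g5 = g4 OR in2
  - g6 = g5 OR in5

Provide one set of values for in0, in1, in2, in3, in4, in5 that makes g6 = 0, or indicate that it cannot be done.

Check with in0=0 in1=1 in2=0 in3=1 in4=1 in5=0:
g1 = in4 AND in3 = 1 AND 1 = 1
g2 = g1 AND in1 = 1 AND 1 = 1
g3 = in0 XOR g2 = 0 XOR 1 = 1
g4 = NOT g3 = NOT 1 = 0
g5 = g4 OR in2 = 0 OR 0 = 0
g6 = g5 OR in5 = 0 OR 0 = 0
So g6 = 0 as required.

in0=0 in1=1 in2=0 in3=1 in4=1 in5=0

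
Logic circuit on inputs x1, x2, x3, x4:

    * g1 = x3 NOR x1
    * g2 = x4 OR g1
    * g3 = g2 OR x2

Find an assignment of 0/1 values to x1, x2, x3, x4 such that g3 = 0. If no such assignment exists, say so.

g3 = g2 OR x2 must be 0, so both g2 = 0 and x2 = 0.
g2 = x4 OR g1 must be 0, so both x4 = 0 and g1 = 0.
g1 = x3 NOR x1 must be 0, so at least one of x3, x1 is 1.
Check with x1=0 x2=0 x3=1 x4=0:
g1 = x3 NOR x1 = 1 NOR 0 = 0
g2 = x4 OR g1 = 0 OR 0 = 0
g3 = g2 OR x2 = 0 OR 0 = 0
So g3 = 0 as required.

x1=0 x2=0 x3=1 x4=0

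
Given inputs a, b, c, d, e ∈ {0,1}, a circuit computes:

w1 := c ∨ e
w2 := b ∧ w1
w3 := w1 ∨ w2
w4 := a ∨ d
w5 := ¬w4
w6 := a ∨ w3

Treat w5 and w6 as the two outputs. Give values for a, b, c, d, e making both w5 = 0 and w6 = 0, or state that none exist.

a=0, b=0, c=0, d=1, e=0

Check with a=0, b=0, c=0, d=1, e=0:
w1 = c ∨ e = 0 ∨ 0 = 0
w2 = b ∧ w1 = 0 ∧ 0 = 0
w3 = w1 ∨ w2 = 0 ∨ 0 = 0
w4 = a ∨ d = 0 ∨ 1 = 1
w5 = ¬w4 = ¬1 = 0
w6 = a ∨ w3 = 0 ∨ 0 = 0
So w5 = 0 and w6 = 0.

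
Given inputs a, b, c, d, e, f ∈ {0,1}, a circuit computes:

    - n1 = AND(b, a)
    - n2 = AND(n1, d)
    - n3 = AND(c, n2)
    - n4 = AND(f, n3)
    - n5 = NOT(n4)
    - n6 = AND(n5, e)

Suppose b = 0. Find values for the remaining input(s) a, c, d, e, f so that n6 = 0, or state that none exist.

a=0, c=1, d=0, e=0, f=1

Check with b = 0 and a=0, c=1, d=0, e=0, f=1:
n1 = AND(b, a) = AND(0, 0) = 0
n2 = AND(n1, d) = AND(0, 0) = 0
n3 = AND(c, n2) = AND(1, 0) = 0
n4 = AND(f, n3) = AND(1, 0) = 0
n5 = NOT(n4) = NOT 0 = 1
n6 = AND(n5, e) = AND(1, 0) = 0
So n6 = 0.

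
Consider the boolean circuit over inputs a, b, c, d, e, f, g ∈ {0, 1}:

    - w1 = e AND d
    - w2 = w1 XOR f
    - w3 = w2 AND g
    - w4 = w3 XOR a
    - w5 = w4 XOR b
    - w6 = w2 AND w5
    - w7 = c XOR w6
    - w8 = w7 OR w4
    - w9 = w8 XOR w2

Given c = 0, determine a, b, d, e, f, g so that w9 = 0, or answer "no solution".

w9 = w8 XOR w2 must be 0, so w8 and w2 are equal.
Check with c = 0 and a=0, b=1, d=0, e=0, f=0, g=1:
w1 = e AND d = 0 AND 0 = 0
w2 = w1 XOR f = 0 XOR 0 = 0
w3 = w2 AND g = 0 AND 1 = 0
w4 = w3 XOR a = 0 XOR 0 = 0
w5 = w4 XOR b = 0 XOR 1 = 1
w6 = w2 AND w5 = 0 AND 1 = 0
w7 = c XOR w6 = 0 XOR 0 = 0
w8 = w7 OR w4 = 0 OR 0 = 0
w9 = w8 XOR w2 = 0 XOR 0 = 0
So w9 = 0.

a=0 b=1 d=0 e=0 f=0 g=1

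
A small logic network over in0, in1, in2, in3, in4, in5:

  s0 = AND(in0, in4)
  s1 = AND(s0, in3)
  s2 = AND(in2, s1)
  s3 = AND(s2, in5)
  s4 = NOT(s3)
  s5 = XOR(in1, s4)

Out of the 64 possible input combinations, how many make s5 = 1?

32

s5 = XOR(in1, s4) must be 1, so in1 and s4 differ.
Enumerating the 64 input combinations, 32 give s5 = 1 and 32 give s5 = 0.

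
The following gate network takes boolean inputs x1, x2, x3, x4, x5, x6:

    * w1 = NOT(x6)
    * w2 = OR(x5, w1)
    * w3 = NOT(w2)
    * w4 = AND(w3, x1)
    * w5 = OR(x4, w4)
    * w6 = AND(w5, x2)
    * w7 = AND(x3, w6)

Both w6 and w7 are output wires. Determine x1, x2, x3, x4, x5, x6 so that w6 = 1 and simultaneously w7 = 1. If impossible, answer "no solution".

Check with x1=1, x2=1, x3=1, x4=1, x5=0, x6=1:
w1 = NOT(x6) = NOT 1 = 0
w2 = OR(x5, w1) = OR(0, 0) = 0
w3 = NOT(w2) = NOT 0 = 1
w4 = AND(w3, x1) = AND(1, 1) = 1
w5 = OR(x4, w4) = OR(1, 1) = 1
w6 = AND(w5, x2) = AND(1, 1) = 1
w7 = AND(x3, w6) = AND(1, 1) = 1
So w6 = 1 and w7 = 1.

x1=1, x2=1, x3=1, x4=1, x5=0, x6=1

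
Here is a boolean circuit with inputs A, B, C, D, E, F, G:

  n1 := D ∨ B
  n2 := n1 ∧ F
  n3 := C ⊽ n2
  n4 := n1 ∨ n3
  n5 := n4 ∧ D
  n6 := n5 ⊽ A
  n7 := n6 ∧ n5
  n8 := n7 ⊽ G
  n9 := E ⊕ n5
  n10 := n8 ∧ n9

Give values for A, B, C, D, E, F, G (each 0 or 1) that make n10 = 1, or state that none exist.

A=1, B=1, C=1, D=0, E=1, F=1, G=0

n10 = n8 ∧ n9 must be 1, so both n8 = 1 and n9 = 1.
Check with A=1, B=1, C=1, D=0, E=1, F=1, G=0:
n1 = D ∨ B = 0 ∨ 1 = 1
n2 = n1 ∧ F = 1 ∧ 1 = 1
n3 = C ⊽ n2 = 1 ⊽ 1 = 0
n4 = n1 ∨ n3 = 1 ∨ 0 = 1
n5 = n4 ∧ D = 1 ∧ 0 = 0
n6 = n5 ⊽ A = 0 ⊽ 1 = 0
n7 = n6 ∧ n5 = 0 ∧ 0 = 0
n8 = n7 ⊽ G = 0 ⊽ 0 = 1
n9 = E ⊕ n5 = 1 ⊕ 0 = 1
n10 = n8 ∧ n9 = 1 ∧ 1 = 1
So n10 = 1 as required.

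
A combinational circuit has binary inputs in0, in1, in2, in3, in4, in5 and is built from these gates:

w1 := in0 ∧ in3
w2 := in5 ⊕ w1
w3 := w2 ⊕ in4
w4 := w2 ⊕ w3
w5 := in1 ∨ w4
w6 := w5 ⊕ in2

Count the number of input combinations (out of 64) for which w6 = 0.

w6 = w5 ⊕ in2 must be 0, so w5 and in2 are equal.
Enumerating the 64 input combinations, 32 give w6 = 0 and 32 give w6 = 1.

32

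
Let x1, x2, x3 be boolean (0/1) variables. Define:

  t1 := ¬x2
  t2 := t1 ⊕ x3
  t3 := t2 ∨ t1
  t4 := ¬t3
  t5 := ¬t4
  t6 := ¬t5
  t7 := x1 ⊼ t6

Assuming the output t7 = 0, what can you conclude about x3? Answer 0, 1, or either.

t7 = x1 ⊼ t6 must be 0, so both x1 = 1 and t6 = 1.
t6 = ¬t5 must be 1, so t5 = 0.
t5 = ¬t4 must be 0, so t4 = 1.
Every assignment with t7 = 0 has x3 = 0; there are 1 such assignment(s).
  x1=1, x2=1, x3=0

0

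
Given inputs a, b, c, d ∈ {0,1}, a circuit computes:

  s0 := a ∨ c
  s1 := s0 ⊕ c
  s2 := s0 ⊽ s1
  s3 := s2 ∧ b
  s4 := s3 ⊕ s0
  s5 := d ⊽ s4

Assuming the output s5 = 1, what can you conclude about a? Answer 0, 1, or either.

s5 = d ⊽ s4 must be 1, so both d = 0 and s4 = 0.
Every assignment with s5 = 1 has a = 0; there are 1 such assignment(s).
  a=0, b=0, c=0, d=0

0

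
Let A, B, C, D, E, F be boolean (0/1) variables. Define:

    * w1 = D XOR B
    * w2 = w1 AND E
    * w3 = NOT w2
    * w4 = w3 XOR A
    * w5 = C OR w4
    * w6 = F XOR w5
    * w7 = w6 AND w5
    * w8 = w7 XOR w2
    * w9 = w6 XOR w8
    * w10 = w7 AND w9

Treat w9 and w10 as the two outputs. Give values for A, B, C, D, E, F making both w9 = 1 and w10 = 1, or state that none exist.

A=0, B=1, C=1, D=0, E=1, F=0

Check with A=0, B=1, C=1, D=0, E=1, F=0:
w1 = D XOR B = 0 XOR 1 = 1
w2 = w1 AND E = 1 AND 1 = 1
w3 = NOT w2 = NOT 1 = 0
w4 = w3 XOR A = 0 XOR 0 = 0
w5 = C OR w4 = 1 OR 0 = 1
w6 = F XOR w5 = 0 XOR 1 = 1
w7 = w6 AND w5 = 1 AND 1 = 1
w8 = w7 XOR w2 = 1 XOR 1 = 0
w9 = w6 XOR w8 = 1 XOR 0 = 1
w10 = w7 AND w9 = 1 AND 1 = 1
So w9 = 1 and w10 = 1.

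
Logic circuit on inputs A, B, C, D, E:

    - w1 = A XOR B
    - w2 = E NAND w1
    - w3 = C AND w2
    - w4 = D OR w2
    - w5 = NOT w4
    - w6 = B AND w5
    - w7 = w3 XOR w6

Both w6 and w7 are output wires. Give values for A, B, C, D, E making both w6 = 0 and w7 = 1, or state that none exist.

Check with A=0, B=0, C=1, D=1, E=0:
w1 = A XOR B = 0 XOR 0 = 0
w2 = E NAND w1 = 0 NAND 0 = 1
w3 = C AND w2 = 1 AND 1 = 1
w4 = D OR w2 = 1 OR 1 = 1
w5 = NOT w4 = NOT 1 = 0
w6 = B AND w5 = 0 AND 0 = 0
w7 = w3 XOR w6 = 1 XOR 0 = 1
So w6 = 0 and w7 = 1.

A=0, B=0, C=1, D=1, E=0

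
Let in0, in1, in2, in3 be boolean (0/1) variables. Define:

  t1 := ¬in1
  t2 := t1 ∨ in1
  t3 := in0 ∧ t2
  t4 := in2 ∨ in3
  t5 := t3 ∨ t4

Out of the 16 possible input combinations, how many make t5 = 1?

t5 = t3 ∨ t4 must be 1, so at least one of t3, t4 is 1.
Enumerating the 16 input combinations, 14 give t5 = 1 and 2 give t5 = 0.

14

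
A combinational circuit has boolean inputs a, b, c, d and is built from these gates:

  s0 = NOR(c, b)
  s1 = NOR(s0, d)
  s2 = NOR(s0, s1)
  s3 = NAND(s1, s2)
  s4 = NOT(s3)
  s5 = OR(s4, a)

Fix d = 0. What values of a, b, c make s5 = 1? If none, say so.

a=1, b=0, c=0

Check with d = 0 and a=1, b=0, c=0:
s0 = NOR(c, b) = NOR(0, 0) = 1
s1 = NOR(s0, d) = NOR(1, 0) = 0
s2 = NOR(s0, s1) = NOR(1, 0) = 0
s3 = NAND(s1, s2) = NAND(0, 0) = 1
s4 = NOT(s3) = NOT 1 = 0
s5 = OR(s4, a) = OR(0, 1) = 1
So s5 = 1.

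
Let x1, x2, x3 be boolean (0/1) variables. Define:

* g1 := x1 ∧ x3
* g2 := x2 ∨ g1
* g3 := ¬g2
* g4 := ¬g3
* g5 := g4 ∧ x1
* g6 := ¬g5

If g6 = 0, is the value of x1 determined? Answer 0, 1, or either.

1

g6 = ¬g5 must be 0, so g5 = 1.
g5 = g4 ∧ x1 must be 1, so both g4 = 1 and x1 = 1.
g4 = ¬g3 must be 1, so g3 = 0.
Every assignment with g6 = 0 has x1 = 1; there are 3 such assignment(s).
  x1=1, x2=0, x3=1
  x1=1, x2=1, x3=0
  x1=1, x2=1, x3=1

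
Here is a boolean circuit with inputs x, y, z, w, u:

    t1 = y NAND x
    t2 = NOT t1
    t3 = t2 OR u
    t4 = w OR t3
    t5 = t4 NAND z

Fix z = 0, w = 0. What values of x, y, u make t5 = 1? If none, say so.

x=1 y=1 u=1

Check with z = 0, w = 0 and x=1, y=1, u=1:
t1 = y NAND x = 1 NAND 1 = 0
t2 = NOT t1 = NOT 0 = 1
t3 = t2 OR u = 1 OR 1 = 1
t4 = w OR t3 = 0 OR 1 = 1
t5 = t4 NAND z = 1 NAND 0 = 1
So t5 = 1.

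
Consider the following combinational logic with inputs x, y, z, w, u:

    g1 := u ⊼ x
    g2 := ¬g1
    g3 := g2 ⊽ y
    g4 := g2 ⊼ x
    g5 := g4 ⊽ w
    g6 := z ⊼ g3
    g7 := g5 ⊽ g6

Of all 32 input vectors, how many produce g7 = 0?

26

g7 = g5 ⊽ g6 must be 0, so at least one of g5, g6 is 1.
Enumerating the 32 input combinations, 26 give g7 = 0 and 6 give g7 = 1.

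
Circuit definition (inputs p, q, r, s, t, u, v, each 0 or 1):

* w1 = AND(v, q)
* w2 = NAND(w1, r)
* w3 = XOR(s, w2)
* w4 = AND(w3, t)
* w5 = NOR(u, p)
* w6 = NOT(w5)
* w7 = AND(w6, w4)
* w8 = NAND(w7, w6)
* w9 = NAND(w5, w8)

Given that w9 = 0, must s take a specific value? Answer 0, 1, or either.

either

Both values of s occur among assignments with w9 = 0:
  s=0: p=0, q=0, r=0, s=0, t=0, u=0, v=0
  s=1: p=0, q=0, r=0, s=1, t=0, u=0, v=0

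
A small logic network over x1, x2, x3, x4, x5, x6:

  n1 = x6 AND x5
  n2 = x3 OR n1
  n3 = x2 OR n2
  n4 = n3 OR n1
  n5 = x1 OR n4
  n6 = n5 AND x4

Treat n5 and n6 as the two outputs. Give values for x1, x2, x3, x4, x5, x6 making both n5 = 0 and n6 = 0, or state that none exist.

Check with x1=0 x2=0 x3=0 x4=0 x5=0 x6=0:
n1 = x6 AND x5 = 0 AND 0 = 0
n2 = x3 OR n1 = 0 OR 0 = 0
n3 = x2 OR n2 = 0 OR 0 = 0
n4 = n3 OR n1 = 0 OR 0 = 0
n5 = x1 OR n4 = 0 OR 0 = 0
n6 = n5 AND x4 = 0 AND 0 = 0
So n5 = 0 and n6 = 0.

x1=0 x2=0 x3=0 x4=0 x5=0 x6=0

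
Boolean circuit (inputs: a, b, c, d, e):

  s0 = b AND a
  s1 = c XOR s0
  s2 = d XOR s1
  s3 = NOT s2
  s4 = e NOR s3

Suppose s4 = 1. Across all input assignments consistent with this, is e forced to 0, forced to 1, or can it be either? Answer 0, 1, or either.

s4 = e NOR s3 must be 1, so both e = 0 and s3 = 0.
s3 = NOT s2 must be 0, so s2 = 1.
s2 = d XOR s1 must be 1, so d and s1 differ.
Every assignment with s4 = 1 has e = 0; there are 8 such assignment(s).

0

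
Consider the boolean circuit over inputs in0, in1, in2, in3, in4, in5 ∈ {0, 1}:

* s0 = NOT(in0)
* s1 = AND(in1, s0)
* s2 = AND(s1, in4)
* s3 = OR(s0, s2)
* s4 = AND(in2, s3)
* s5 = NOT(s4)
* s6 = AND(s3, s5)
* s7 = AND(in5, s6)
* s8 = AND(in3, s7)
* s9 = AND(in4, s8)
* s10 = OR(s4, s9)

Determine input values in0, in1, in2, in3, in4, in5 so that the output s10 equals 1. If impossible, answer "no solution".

in0=0, in1=1, in2=1, in3=0, in4=1, in5=1

Check with in0=0, in1=1, in2=1, in3=0, in4=1, in5=1:
s0 = NOT(in0) = NOT 0 = 1
s1 = AND(in1, s0) = AND(1, 1) = 1
s2 = AND(s1, in4) = AND(1, 1) = 1
s3 = OR(s0, s2) = OR(1, 1) = 1
s4 = AND(in2, s3) = AND(1, 1) = 1
s5 = NOT(s4) = NOT 1 = 0
s6 = AND(s3, s5) = AND(1, 0) = 0
s7 = AND(in5, s6) = AND(1, 0) = 0
s8 = AND(in3, s7) = AND(0, 0) = 0
s9 = AND(in4, s8) = AND(1, 0) = 0
s10 = OR(s4, s9) = OR(1, 0) = 1
So s10 = 1 as required.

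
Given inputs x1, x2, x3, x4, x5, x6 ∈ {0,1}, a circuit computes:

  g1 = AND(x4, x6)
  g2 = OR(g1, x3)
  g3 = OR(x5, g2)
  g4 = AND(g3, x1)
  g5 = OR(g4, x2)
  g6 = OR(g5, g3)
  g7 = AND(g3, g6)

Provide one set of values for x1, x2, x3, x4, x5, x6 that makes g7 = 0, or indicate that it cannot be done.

g7 = AND(g3, g6) must be 0, so at least one of g3, g6 is 0.
Check with x1=0, x2=1, x3=0, x4=0, x5=0, x6=0:
g1 = AND(x4, x6) = AND(0, 0) = 0
g2 = OR(g1, x3) = OR(0, 0) = 0
g3 = OR(x5, g2) = OR(0, 0) = 0
g4 = AND(g3, x1) = AND(0, 0) = 0
g5 = OR(g4, x2) = OR(0, 1) = 1
g6 = OR(g5, g3) = OR(1, 0) = 1
g7 = AND(g3, g6) = AND(0, 1) = 0
So g7 = 0 as required.

x1=0, x2=1, x3=0, x4=0, x5=0, x6=0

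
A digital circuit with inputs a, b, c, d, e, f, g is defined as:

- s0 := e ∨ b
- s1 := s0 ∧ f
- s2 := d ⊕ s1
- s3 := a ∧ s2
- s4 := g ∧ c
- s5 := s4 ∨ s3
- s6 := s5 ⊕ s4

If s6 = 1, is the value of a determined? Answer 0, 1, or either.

s6 = s5 ⊕ s4 must be 1, so s5 and s4 differ.
Every assignment with s6 = 1 has a = 1; there are 24 such assignment(s).

1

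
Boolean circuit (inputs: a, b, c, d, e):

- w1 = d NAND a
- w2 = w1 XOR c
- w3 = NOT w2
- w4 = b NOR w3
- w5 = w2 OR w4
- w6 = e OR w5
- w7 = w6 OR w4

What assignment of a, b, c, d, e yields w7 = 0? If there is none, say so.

w7 = w6 OR w4 must be 0, so both w6 = 0 and w4 = 0.
w6 = e OR w5 must be 0, so both e = 0 and w5 = 0.
w4 = b NOR w3 must be 0, so at least one of b, w3 is 1.
Check with a=1, b=1, c=1, d=0, e=0:
w1 = d NAND a = 0 NAND 1 = 1
w2 = w1 XOR c = 1 XOR 1 = 0
w3 = NOT w2 = NOT 0 = 1
w4 = b NOR w3 = 1 NOR 1 = 0
w5 = w2 OR w4 = 0 OR 0 = 0
w6 = e OR w5 = 0 OR 0 = 0
w7 = w6 OR w4 = 0 OR 0 = 0
So w7 = 0 as required.

a=1, b=1, c=1, d=0, e=0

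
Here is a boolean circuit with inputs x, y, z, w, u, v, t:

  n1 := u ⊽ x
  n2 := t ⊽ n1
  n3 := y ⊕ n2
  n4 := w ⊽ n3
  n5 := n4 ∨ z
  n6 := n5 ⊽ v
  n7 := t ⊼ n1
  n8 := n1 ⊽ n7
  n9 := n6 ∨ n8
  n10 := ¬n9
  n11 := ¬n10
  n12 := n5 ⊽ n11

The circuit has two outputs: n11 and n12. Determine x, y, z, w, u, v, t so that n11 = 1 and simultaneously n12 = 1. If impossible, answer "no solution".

no solution exists

Across all 128 input combinations, none give both n11 = 1 and n12 = 1.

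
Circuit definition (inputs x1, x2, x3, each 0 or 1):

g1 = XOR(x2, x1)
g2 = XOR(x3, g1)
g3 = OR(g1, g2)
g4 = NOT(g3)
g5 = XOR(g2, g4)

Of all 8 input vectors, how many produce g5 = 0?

g5 = XOR(g2, g4) must be 0, so g2 and g4 are equal.
Enumerating the 8 input combinations, 2 give g5 = 0 and 6 give g5 = 1.

2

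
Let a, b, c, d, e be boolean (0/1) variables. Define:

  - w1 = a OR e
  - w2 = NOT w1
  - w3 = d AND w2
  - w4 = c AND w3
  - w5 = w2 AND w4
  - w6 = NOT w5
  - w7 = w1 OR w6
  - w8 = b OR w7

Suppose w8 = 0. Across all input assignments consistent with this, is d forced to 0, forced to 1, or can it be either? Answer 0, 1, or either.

1

w8 = b OR w7 must be 0, so both b = 0 and w7 = 0.
w7 = w1 OR w6 must be 0, so both w1 = 0 and w6 = 0.
Every assignment with w8 = 0 has d = 1; there are 1 such assignment(s).
  a=0, b=0, c=1, d=1, e=0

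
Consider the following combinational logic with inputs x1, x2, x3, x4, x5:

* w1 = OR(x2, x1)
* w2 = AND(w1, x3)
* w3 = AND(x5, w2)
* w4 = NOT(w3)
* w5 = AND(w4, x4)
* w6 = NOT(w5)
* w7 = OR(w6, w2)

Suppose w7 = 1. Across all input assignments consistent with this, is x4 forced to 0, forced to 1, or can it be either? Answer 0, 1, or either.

Both values of x4 occur among assignments with w7 = 1:
  x4=0: x1=0, x2=0, x3=0, x4=0, x5=0
  x4=1: x1=0, x2=1, x3=1, x4=1, x5=0

either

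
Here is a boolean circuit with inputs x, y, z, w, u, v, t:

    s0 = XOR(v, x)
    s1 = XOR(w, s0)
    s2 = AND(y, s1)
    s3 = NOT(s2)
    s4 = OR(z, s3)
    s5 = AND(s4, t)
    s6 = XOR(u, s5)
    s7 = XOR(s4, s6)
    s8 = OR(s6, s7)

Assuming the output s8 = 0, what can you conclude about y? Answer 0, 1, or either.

1

s8 = OR(s6, s7) must be 0, so both s6 = 0 and s7 = 0.
s6 = XOR(u, s5) must be 0, so u and s5 are equal.
Every assignment with s8 = 0 has y = 1; there are 8 such assignment(s).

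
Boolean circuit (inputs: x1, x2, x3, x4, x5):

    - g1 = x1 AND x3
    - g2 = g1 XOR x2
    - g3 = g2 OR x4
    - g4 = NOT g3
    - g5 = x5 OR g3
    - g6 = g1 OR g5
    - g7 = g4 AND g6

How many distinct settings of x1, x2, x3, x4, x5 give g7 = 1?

g7 = g4 AND g6 must be 1, so both g4 = 1 and g6 = 1.
g4 = NOT g3 must be 1, so g3 = 0.
Satisfying assignments:
  x1=0, x2=0, x3=0, x4=0, x5=1
  x1=0, x2=0, x3=1, x4=0, x5=1
  x1=1, x2=0, x3=0, x4=0, x5=1
  x1=1, x2=1, x3=1, x4=0, x5=0
  x1=1, x2=1, x3=1, x4=0, x5=1

5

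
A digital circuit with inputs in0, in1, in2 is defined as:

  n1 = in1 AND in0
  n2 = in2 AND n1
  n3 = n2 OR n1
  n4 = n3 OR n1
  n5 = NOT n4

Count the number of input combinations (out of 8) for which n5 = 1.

n5 = NOT n4 must be 1, so n4 = 0.
n4 = n3 OR n1 must be 0, so both n3 = 0 and n1 = 0.
Enumerating the 8 input combinations, 6 give n5 = 1 and 2 give n5 = 0.

6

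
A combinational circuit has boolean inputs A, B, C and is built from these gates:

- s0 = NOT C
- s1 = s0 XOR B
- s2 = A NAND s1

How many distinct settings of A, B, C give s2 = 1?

s2 = A NAND s1 must be 1, so at least one of A, s1 is 0.
Satisfying assignments:
  A=0, B=0, C=0
  A=0, B=0, C=1
  A=0, B=1, C=0
  A=0, B=1, C=1
  A=1, B=0, C=1
  A=1, B=1, C=0

6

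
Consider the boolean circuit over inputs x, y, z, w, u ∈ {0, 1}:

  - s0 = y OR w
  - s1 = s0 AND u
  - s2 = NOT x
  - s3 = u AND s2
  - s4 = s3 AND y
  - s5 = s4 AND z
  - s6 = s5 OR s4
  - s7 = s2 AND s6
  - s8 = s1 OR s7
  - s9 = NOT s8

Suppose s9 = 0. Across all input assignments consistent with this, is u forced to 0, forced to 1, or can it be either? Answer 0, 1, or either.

s9 = NOT s8 must be 0, so s8 = 1.
s8 = s1 OR s7 must be 1, so at least one of s1, s7 is 1.
Every assignment with s9 = 0 has u = 1; there are 12 such assignment(s).

1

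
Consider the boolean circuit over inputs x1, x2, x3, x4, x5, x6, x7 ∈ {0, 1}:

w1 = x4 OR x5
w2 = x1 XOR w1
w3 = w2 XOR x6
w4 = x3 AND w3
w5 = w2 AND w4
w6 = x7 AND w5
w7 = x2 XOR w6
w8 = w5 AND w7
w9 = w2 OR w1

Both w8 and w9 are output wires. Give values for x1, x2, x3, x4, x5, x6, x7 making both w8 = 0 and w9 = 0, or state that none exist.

Check with x1=0, x2=1, x3=0, x4=0, x5=0, x6=1, x7=1:
w1 = x4 OR x5 = 0 OR 0 = 0
w2 = x1 XOR w1 = 0 XOR 0 = 0
w3 = w2 XOR x6 = 0 XOR 1 = 1
w4 = x3 AND w3 = 0 AND 1 = 0
w5 = w2 AND w4 = 0 AND 0 = 0
w6 = x7 AND w5 = 1 AND 0 = 0
w7 = x2 XOR w6 = 1 XOR 0 = 1
w8 = w5 AND w7 = 0 AND 1 = 0
w9 = w2 OR w1 = 0 OR 0 = 0
So w8 = 0 and w9 = 0.

x1=0, x2=1, x3=0, x4=0, x5=0, x6=1, x7=1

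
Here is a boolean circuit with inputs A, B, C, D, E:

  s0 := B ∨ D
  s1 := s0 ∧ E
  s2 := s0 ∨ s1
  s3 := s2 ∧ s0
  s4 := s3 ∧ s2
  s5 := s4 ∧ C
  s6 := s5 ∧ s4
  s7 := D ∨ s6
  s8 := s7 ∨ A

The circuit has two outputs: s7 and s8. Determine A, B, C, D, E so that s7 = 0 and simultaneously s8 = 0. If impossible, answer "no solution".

A=0, B=0, C=1, D=0, E=1

Check with A=0, B=0, C=1, D=0, E=1:
s0 = B ∨ D = 0 ∨ 0 = 0
s1 = s0 ∧ E = 0 ∧ 1 = 0
s2 = s0 ∨ s1 = 0 ∨ 0 = 0
s3 = s2 ∧ s0 = 0 ∧ 0 = 0
s4 = s3 ∧ s2 = 0 ∧ 0 = 0
s5 = s4 ∧ C = 0 ∧ 1 = 0
s6 = s5 ∧ s4 = 0 ∧ 0 = 0
s7 = D ∨ s6 = 0 ∨ 0 = 0
s8 = s7 ∨ A = 0 ∨ 0 = 0
So s7 = 0 and s8 = 0.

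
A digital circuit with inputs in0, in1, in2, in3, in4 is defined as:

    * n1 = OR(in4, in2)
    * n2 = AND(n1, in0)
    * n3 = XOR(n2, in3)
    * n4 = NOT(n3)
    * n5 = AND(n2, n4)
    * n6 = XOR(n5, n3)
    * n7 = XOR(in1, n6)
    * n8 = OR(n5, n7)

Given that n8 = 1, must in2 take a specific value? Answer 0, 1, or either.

either

Both values of in2 occur among assignments with n8 = 1:
  in2=0: in0=0, in1=0, in2=0, in3=1, in4=0
  in2=1: in0=0, in1=0, in2=1, in3=1, in4=0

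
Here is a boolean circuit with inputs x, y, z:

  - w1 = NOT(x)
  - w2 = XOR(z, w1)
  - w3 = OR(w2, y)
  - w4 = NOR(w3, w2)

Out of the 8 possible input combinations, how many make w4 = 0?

6

w4 = NOR(w3, w2) must be 0, so at least one of w3, w2 is 1.
Satisfying assignments:
  x=0, y=0, z=0
  x=0, y=1, z=0
  x=0, y=1, z=1
  x=1, y=0, z=1
  x=1, y=1, z=0
  x=1, y=1, z=1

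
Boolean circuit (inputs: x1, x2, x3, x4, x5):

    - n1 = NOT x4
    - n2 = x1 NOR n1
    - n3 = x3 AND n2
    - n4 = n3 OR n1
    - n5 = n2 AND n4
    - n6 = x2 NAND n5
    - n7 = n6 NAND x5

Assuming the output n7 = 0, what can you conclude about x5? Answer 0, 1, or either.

n7 = n6 NAND x5 must be 0, so both n6 = 1 and x5 = 1.
n6 = x2 NAND n5 must be 1, so at least one of x2, n5 is 0.
Every assignment with n7 = 0 has x5 = 1; there are 15 such assignment(s).

1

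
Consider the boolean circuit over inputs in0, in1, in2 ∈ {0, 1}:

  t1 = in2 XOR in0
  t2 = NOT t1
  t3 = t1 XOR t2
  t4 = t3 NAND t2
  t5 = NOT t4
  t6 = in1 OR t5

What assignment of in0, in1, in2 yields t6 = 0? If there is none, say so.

in0=0, in1=0, in2=1

t6 = in1 OR t5 must be 0, so both in1 = 0 and t5 = 0.
Check with in0=0, in1=0, in2=1:
t1 = in2 XOR in0 = 1 XOR 0 = 1
t2 = NOT t1 = NOT 1 = 0
t3 = t1 XOR t2 = 1 XOR 0 = 1
t4 = t3 NAND t2 = 1 NAND 0 = 1
t5 = NOT t4 = NOT 1 = 0
t6 = in1 OR t5 = 0 OR 0 = 0
So t6 = 0 as required.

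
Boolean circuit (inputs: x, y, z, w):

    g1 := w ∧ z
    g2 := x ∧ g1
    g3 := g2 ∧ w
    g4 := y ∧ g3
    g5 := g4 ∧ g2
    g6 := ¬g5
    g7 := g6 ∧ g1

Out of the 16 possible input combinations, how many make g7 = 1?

3

g7 = g6 ∧ g1 must be 1, so both g6 = 1 and g1 = 1.
g6 = ¬g5 must be 1, so g5 = 0.
g1 = w ∧ z must be 1, so both w = 1 and z = 1.
Enumerating the 16 input combinations, 3 give g7 = 1 and 13 give g7 = 0.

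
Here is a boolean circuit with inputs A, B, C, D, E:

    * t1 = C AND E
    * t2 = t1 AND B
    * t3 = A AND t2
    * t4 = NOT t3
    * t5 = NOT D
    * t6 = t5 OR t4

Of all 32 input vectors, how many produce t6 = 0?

t6 = t5 OR t4 must be 0, so both t5 = 0 and t4 = 0.
t5 = NOT D must be 0, so D = 1.
t4 = NOT t3 must be 0, so t3 = 1.
Satisfying assignments:
  A=1, B=1, C=1, D=1, E=1

1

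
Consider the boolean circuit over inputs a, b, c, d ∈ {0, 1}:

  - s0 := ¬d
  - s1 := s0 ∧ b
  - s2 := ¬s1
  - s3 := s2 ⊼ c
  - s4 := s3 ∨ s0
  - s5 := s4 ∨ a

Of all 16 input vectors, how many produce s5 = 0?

2

s5 = s4 ∨ a must be 0, so both s4 = 0 and a = 0.
Satisfying assignments:
  a=0, b=0, c=1, d=1
  a=0, b=1, c=1, d=1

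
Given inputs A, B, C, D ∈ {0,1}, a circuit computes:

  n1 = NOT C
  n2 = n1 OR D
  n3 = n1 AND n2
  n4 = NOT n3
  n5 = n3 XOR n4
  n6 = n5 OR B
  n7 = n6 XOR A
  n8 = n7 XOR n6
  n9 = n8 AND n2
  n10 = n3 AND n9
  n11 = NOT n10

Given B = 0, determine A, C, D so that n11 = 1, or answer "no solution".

n11 = NOT n10 must be 1, so n10 = 0.
Check with B = 0 and A=0, C=1, D=0:
n1 = NOT C = NOT 1 = 0
n2 = n1 OR D = 0 OR 0 = 0
n3 = n1 AND n2 = 0 AND 0 = 0
n4 = NOT n3 = NOT 0 = 1
n5 = n3 XOR n4 = 0 XOR 1 = 1
n6 = n5 OR B = 1 OR 0 = 1
n7 = n6 XOR A = 1 XOR 0 = 1
n8 = n7 XOR n6 = 1 XOR 1 = 0
n9 = n8 AND n2 = 0 AND 0 = 0
n10 = n3 AND n9 = 0 AND 0 = 0
n11 = NOT n10 = NOT 0 = 1
So n11 = 1.

A=0, C=1, D=0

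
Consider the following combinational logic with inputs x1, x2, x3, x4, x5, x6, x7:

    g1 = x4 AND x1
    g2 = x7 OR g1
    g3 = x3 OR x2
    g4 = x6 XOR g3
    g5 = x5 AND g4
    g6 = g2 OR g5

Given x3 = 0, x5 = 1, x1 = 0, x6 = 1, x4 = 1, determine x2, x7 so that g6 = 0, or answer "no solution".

x2=1 x7=0

g6 = g2 OR g5 must be 0, so both g2 = 0 and g5 = 0.
Check with x3 = 0, x5 = 1, x1 = 0, x6 = 1, x4 = 1 and x2=1, x7=0:
g1 = x4 AND x1 = 1 AND 0 = 0
g2 = x7 OR g1 = 0 OR 0 = 0
g3 = x3 OR x2 = 0 OR 1 = 1
g4 = x6 XOR g3 = 1 XOR 1 = 0
g5 = x5 AND g4 = 1 AND 0 = 0
g6 = g2 OR g5 = 0 OR 0 = 0
So g6 = 0.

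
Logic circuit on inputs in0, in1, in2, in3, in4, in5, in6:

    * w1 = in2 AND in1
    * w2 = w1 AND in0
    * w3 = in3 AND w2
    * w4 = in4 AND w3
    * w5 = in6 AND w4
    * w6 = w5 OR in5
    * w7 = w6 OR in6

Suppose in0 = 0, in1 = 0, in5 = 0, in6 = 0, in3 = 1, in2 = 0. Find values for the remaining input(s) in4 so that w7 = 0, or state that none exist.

in4=0

w7 = w6 OR in6 must be 0, so both w6 = 0 and in6 = 0.
w6 = w5 OR in5 must be 0, so both w5 = 0 and in5 = 0.
Check with in0 = 0, in1 = 0, in5 = 0, in6 = 0, in3 = 1, in2 = 0 and in4=0:
w1 = in2 AND in1 = 0 AND 0 = 0
w2 = w1 AND in0 = 0 AND 0 = 0
w3 = in3 AND w2 = 1 AND 0 = 0
w4 = in4 AND w3 = 0 AND 0 = 0
w5 = in6 AND w4 = 0 AND 0 = 0
w6 = w5 OR in5 = 0 OR 0 = 0
w7 = w6 OR in6 = 0 OR 0 = 0
So w7 = 0.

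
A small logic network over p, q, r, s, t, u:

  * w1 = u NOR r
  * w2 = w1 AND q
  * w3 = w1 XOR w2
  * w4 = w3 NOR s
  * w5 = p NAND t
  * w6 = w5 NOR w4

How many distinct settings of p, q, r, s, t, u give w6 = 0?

55

w6 = w5 NOR w4 must be 0, so at least one of w5, w4 is 1.
Enumerating the 64 input combinations, 55 give w6 = 0 and 9 give w6 = 1.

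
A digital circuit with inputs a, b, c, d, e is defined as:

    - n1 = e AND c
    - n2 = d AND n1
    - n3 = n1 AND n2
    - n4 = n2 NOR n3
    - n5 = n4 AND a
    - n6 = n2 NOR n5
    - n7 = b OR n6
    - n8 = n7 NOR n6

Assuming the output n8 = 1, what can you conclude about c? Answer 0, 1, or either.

either

Both values of c occur among assignments with n8 = 1:
  c=0: a=1, b=0, c=0, d=0, e=0
  c=1: a=0, b=0, c=1, d=1, e=1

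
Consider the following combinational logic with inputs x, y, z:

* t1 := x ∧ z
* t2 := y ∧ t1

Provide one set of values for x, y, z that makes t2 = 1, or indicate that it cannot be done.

t2 = y ∧ t1 must be 1, so both y = 1 and t1 = 1.
t1 = x ∧ z must be 1, so both x = 1 and z = 1.
Check with x=1, y=1, z=1:
t1 = x ∧ z = 1 ∧ 1 = 1
t2 = y ∧ t1 = 1 ∧ 1 = 1
So t2 = 1 as required.

x=1, y=1, z=1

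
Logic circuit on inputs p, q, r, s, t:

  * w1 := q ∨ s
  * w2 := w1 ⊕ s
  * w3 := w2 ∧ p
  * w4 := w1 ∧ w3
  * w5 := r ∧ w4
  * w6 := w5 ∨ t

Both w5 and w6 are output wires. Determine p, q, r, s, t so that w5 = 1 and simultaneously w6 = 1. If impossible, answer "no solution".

Check with p=1 q=1 r=1 s=0 t=0:
w1 = q ∨ s = 1 ∨ 0 = 1
w2 = w1 ⊕ s = 1 ⊕ 0 = 1
w3 = w2 ∧ p = 1 ∧ 1 = 1
w4 = w1 ∧ w3 = 1 ∧ 1 = 1
w5 = r ∧ w4 = 1 ∧ 1 = 1
w6 = w5 ∨ t = 1 ∨ 0 = 1
So w5 = 1 and w6 = 1.

p=1 q=1 r=1 s=0 t=0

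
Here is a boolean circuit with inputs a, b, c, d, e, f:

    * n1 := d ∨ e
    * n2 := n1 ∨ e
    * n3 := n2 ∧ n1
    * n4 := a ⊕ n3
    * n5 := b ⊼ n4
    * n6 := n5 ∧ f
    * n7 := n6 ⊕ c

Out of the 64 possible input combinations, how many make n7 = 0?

n7 = n6 ⊕ c must be 0, so n6 and c are equal.
Enumerating the 64 input combinations, 32 give n7 = 0 and 32 give n7 = 1.

32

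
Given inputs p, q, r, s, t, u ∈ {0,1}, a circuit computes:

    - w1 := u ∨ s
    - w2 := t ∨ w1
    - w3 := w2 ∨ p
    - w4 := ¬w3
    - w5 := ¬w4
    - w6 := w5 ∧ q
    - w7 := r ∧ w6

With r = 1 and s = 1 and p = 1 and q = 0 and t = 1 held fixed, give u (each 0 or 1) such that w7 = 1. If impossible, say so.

no solution exists

With r = 1 and s = 1 and p = 1 and q = 0 and t = 1 fixed, none of the 2 settings of u give w7 = 1.
For example, with u=1:
w1 = u ∨ s = 1 ∨ 1 = 1
w2 = t ∨ w1 = 1 ∨ 1 = 1
w3 = w2 ∨ p = 1 ∨ 1 = 1
w4 = ¬w3 = ¬1 = 0
w5 = ¬w4 = ¬0 = 1
w6 = w5 ∧ q = 1 ∧ 0 = 0
w7 = r ∧ w6 = 1 ∧ 0 = 0
giving w7 = 0 ≠ 1.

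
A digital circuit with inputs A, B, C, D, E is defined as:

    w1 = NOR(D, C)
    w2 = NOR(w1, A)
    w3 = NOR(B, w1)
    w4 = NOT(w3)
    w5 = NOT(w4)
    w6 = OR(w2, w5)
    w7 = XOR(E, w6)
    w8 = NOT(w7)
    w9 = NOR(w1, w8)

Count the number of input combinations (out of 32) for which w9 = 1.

w9 = NOR(w1, w8) must be 1, so both w1 = 0 and w8 = 0.
Enumerating the 32 input combinations, 12 give w9 = 1 and 20 give w9 = 0.

12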